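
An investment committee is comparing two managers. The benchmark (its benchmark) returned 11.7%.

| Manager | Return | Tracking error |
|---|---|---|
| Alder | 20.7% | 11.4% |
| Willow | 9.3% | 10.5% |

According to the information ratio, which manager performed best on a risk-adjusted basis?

Alder: IR = (20.7% − 11.7%) / 11.4% = 0.789
Willow: IR = (9.3% − 11.7%) / 10.5% = -0.229
Highest: Alder (0.789).

Alder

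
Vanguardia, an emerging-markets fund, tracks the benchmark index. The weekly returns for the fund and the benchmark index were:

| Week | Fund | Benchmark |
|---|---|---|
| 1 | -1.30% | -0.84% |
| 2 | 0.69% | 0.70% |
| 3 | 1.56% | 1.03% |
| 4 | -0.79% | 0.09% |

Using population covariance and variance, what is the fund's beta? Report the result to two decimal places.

r̄p = 0.0400%,  r̄m = 0.2450%
Cov = Σ(rp − r̄p)(rm − r̄m) / 4 = 0.7679
Var(rm) = Σ(rm − r̄m)² / 4 = 0.5061
β = Cov / Var = 0.7679 / 0.5061 = 1.5173

1.52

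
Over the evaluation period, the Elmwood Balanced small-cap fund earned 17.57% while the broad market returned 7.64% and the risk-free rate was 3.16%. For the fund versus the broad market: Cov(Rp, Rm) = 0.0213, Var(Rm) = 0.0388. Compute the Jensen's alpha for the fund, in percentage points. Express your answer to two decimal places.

11.95

β = Cov / Var = 0.0213 / 0.0388 = 0.5490
E[R] = Rf + β(Rm − Rf) = 3.16% + 0.5490 × (7.64% − 3.16%) = 5.6195%
α = Rp − E[R] = 17.57% − 5.6195% = 11.9505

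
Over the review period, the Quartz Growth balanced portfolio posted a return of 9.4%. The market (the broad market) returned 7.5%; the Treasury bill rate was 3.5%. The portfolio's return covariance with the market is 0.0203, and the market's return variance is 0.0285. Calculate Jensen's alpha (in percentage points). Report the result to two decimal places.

3.05

β = Cov / Var = 0.0203 / 0.0285 = 0.7123
E[R] = Rf + β(Rm − Rf) = 3.5% + 0.7123 × (7.5% − 3.5%) = 6.3492%
α = Rp − E[R] = 9.4% − 6.3492% = 3.0508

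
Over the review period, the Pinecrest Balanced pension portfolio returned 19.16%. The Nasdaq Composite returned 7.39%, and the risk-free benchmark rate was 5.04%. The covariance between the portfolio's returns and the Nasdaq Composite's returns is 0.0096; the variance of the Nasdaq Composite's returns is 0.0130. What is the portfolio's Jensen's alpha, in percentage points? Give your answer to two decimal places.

12.38

β = Cov / Var = 0.0096 / 0.0130 = 0.7385
E[R] = Rf + β(Rm − Rf) = 5.04% + 0.7385 × (7.39% − 5.04%) = 6.7755%
α = Rp − E[R] = 19.16% − 6.7755% = 12.3845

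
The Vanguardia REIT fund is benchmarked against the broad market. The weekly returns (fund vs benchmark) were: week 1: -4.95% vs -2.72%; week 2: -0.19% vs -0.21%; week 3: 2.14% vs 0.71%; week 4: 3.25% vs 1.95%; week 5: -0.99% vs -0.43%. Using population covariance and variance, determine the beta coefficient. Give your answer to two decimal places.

1.83

r̄p = -0.1480%,  r̄m = -0.1400%
Cov = Σ(rp − r̄p)(rm − r̄m) / 5 = 4.3366
Var(rm) = Σ(rm − r̄m)² / 5 = 2.3672
β = Cov / Var = 4.3366 / 2.3672 = 1.8320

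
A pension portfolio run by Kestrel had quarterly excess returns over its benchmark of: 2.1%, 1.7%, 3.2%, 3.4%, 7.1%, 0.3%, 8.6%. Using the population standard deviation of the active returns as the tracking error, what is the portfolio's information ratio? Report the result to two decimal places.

Mean return r̄ = 26.40 / 7 = 3.7714%
Population σ = √[Σ(r − r̄)² / 7] = √[53.9943 / 7] = √7.7135 = 2.7773%
IR = r̄ / tracking error = 3.7714 / 2.7773 = 1.3579

1.36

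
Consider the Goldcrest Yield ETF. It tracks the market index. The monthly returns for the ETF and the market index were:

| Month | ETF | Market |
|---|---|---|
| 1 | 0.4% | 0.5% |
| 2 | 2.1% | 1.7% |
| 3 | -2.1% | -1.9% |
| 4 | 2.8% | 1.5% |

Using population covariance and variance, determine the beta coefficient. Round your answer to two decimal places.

r̄p = 0.8000%,  r̄m = 0.4500%
Cov = Σ(rp − r̄p)(rm − r̄m) / 4 = 2.6300
Var(rm) = Σ(rm − r̄m)² / 4 = 2.0475
β = Cov / Var = 2.6300 / 2.0475 = 1.2845

1.28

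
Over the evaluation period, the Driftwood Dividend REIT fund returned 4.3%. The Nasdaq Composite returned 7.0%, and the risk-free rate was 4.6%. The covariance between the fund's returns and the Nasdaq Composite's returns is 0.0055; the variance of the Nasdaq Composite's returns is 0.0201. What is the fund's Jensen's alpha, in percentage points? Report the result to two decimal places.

-0.96

β = Cov / Var = 0.0055 / 0.0201 = 0.2736
E[R] = Rf + β(Rm − Rf) = 4.6% + 0.2736 × (7.0% − 4.6%) = 5.2566%
α = Rp − E[R] = 4.3% − 5.2566% = -0.9566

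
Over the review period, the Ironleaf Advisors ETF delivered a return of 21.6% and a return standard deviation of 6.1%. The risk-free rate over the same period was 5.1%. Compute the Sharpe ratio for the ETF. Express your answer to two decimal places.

2.70

Sharpe = (Rp − Rf) / σp = (21.6% − 5.1%) / 6.1% = 16.50% / 6.1% = 2.7049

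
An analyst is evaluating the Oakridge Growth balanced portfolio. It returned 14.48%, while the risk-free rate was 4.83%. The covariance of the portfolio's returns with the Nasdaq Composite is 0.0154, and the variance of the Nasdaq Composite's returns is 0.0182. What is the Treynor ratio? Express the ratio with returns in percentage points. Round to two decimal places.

β = Cov / Var = 0.0154 / 0.0182 = 0.8462
Treynor = (Rp − Rf) / β = (14.48% − 4.83%) / 0.8462 = 9.65 / 0.8462 = 11.4039

11.40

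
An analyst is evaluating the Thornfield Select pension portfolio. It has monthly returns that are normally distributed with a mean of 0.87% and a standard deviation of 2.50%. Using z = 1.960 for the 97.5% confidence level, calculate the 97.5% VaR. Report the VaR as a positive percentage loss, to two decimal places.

4.03

VaR (as % loss) = −(μ − z·σ) = −(0.87% − 1.960 × 2.50%) = −(-4.0300%) = 4.0300%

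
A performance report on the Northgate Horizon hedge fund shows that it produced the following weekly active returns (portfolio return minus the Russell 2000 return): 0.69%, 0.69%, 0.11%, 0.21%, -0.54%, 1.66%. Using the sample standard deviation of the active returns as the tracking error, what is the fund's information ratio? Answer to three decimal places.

0.636

r̄ = (0.69 + 0.69 + 0.11 + 0.21 − 0.54 + 1.66) / 6 = 2.820 / 6 = 0.4700%
Σ(r − r̄)² = 2.7302; sample σ = √(2.7302/5) = 0.7389%
IR = r̄ / tracking error = 0.4700 / 0.7389 = 0.6361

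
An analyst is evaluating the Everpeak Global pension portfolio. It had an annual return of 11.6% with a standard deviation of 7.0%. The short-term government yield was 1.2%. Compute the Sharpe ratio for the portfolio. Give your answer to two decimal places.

1.49

Sharpe = (Rp − Rf) / σp = (11.6% − 1.2%) / 7.0% = 10.40% / 7.0% = 1.4857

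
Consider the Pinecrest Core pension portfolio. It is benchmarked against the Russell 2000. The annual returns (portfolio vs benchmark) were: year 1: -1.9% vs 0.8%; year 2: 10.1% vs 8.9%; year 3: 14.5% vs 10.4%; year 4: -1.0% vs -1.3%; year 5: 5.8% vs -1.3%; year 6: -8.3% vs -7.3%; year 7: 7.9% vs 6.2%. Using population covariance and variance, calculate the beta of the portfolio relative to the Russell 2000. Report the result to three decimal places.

r̄p = 3.8714%,  r̄m = 2.3429%
Cov = Σ(rp − r̄p)(rm − r̄m) / 7 = 39.8584
Var(rm) = Σ(rm − r̄m)² / 7 = 34.9567
β = Cov / Var = 39.8584 / 34.9567 = 1.1402

1.140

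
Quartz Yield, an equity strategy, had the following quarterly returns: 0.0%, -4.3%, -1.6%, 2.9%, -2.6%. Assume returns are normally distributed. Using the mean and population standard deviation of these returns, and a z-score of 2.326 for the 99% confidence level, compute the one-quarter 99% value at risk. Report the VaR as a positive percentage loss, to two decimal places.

μ = (0 − 4.3 − 1.6 + 2.9 − 2.6) / 5 = -1.1200%
Population σ = √[Σ(r − μ)² / 5] = √[29.9480 / 5] = √5.9896 = 2.4474%
VaR = −(μ − z·σ) = −(-1.1200 − 2.326 × 2.4474) = −(-6.8127) = 6.8127%

6.81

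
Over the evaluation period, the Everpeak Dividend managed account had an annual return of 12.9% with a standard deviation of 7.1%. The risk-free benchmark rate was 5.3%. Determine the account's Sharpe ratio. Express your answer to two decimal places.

Sharpe = (Rp − Rf) / σp = (12.9% − 5.3%) / 7.1% = 7.60% / 7.1% = 1.0704

1.07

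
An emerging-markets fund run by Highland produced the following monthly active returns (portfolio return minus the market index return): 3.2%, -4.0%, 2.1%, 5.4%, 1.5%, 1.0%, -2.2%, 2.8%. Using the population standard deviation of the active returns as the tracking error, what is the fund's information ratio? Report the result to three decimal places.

0.434

μ = (3.2 − 4 + 2.1 + 5.4 + 1.5 + 1 − 2.2 + 2.8) / 8 = 9.80 / 8 = 1.2250%
Population σ = √[Σ(r − μ)² / 8] = √[63.7350 / 8] = √7.9669 = 2.8226%
IR = μ / tracking error = 1.2250 / 2.8226 = 0.4340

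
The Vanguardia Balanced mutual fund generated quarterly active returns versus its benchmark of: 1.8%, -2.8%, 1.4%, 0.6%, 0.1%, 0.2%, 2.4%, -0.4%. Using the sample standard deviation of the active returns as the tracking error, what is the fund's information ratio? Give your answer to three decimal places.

0.257

r̄ = (1.8 − 2.8 + 1.4 + 0.6 + 0.1 + 0.2 + 2.4 − 0.4) / 8 = 0.4125%
Sample std dev = √[18.0088 / 7] = 1.6040%
IR = r̄ / tracking error = 0.4125 / 1.6040 = 0.2572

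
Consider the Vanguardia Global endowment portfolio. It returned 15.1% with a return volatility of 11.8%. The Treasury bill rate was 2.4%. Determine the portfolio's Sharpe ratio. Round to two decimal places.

Sharpe = (Rp − Rf) / σp = (15.1% − 2.4%) / 11.8% = 12.70% / 11.8% = 1.0763

1.08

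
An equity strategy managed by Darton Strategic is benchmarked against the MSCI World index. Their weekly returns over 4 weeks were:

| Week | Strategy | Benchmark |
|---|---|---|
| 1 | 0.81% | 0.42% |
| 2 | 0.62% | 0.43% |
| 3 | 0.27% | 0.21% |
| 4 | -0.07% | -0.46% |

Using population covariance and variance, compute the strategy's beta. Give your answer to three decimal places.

r̄p = 0.4075%,  r̄m = 0.1500%
Cov = Σ(rp − r̄p)(rm − r̄m) / 4 = 0.1128
Var(rm) = Σ(rm − r̄m)² / 4 = 0.1318
β = Cov / Var = 0.1128 / 0.1318 = 0.8558

0.856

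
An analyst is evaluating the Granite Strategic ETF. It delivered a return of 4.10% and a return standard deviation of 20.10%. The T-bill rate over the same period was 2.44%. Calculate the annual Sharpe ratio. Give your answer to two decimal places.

Sharpe = (Rp − Rf) / σp = (4.10% − 2.44%) / 20.10% = 1.66% / 20.10% = 0.0826

0.08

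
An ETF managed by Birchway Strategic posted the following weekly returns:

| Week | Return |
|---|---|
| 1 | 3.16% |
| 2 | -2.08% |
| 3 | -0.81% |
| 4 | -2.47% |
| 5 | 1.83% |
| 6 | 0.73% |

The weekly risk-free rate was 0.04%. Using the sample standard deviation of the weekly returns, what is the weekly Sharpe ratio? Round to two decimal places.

0.01

Mean return μ = 0.360 / 6 = 0.0600%
Σ(r − μ)² = 24.9292; sample σ = √(24.9292/5) = 2.2329%
Sharpe = (μ − rf) / σ = (0.0600 − 0.04) / 2.2329 = 0.0200 / 2.2329 = 0.0090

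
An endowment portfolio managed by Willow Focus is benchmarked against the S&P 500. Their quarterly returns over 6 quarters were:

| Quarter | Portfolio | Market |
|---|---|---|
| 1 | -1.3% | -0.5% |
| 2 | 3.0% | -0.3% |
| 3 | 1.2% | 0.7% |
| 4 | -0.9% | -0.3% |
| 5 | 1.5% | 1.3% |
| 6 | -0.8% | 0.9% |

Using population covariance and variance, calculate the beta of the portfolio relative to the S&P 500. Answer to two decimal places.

0.44

r̄p = 0.4500%,  r̄m = 0.3000%
Cov = Σ(rp − r̄p)(rm − r̄m) / 6 = 0.2133
Var(rm) = Σ(rm − r̄m)² / 6 = 0.4800
β = Cov / Var = 0.2133 / 0.4800 = 0.4444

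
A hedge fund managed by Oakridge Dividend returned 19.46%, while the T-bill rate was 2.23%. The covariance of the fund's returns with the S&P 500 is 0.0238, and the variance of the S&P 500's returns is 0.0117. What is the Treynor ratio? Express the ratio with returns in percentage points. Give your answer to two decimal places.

8.47

β = Cov / Var = 0.0238 / 0.0117 = 2.0342
Treynor = (Rp − Rf) / β = (19.46% − 2.23%) / 2.0342 = 17.23 / 2.0342 = 8.4702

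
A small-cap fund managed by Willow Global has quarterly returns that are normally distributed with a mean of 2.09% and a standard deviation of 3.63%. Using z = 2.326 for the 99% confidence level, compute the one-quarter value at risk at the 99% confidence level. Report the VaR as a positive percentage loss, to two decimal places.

6.35

VaR (as % loss) = −(μ − z·σ) = −(2.09% − 2.326 × 3.63%) = −(-6.35338%) = 6.35338%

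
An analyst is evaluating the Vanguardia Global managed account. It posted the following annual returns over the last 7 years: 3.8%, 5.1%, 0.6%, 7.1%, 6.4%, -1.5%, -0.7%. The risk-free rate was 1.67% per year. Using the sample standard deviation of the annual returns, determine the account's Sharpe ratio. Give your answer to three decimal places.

0.373

μ = (3.8 + 5.1 + 0.6 + 7.1 + 6.4 − 1.5 − 0.7) / 7 = 2.9714%
Sample std dev = √[73.1143 / 6] = 3.4908%
Sharpe = (μ − rf) / σ = (2.9714 − 1.67) / 3.4908 = 1.3014 / 3.4908 = 0.3728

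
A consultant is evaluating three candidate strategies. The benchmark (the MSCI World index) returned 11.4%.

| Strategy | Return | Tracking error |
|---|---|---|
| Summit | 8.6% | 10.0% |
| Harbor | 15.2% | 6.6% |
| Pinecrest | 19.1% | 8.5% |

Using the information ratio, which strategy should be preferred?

Summit: IR = (8.6% − 11.4%) / 10.0% = -0.280
Harbor: IR = (15.2% − 11.4%) / 6.6% = 0.576
Pinecrest: IR = (19.1% − 11.4%) / 8.5% = 0.906
Highest: Pinecrest (0.906).

Pinecrest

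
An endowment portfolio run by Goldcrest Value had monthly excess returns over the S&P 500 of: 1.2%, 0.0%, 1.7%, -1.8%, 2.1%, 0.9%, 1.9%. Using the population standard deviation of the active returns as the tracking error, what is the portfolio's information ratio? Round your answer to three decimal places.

0.676

r̄ = (1.2 + 0 + 1.7 − 1.8 + 2.1 + 0.9 + 1.9) / 7 = 6.00 / 7 = 0.8571%
Σ(r − r̄)² = (1.2 − 0.8571)² + (0 − 0.8571)² + … = 11.2571
σ = √[11.2571 / 7] = 1.2681%
IR = r̄ / tracking error = 0.8571 / 1.2681 = 0.6759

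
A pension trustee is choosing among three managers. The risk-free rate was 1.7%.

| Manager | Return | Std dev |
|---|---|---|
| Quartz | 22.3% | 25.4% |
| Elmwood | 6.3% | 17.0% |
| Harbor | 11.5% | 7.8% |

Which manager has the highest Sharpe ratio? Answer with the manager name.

Quartz: Sharpe ratio = (22.3% − 1.7%) / 25.4% = 0.811
Elmwood: Sharpe ratio = (6.3% − 1.7%) / 17.0% = 0.271
Harbor: Sharpe ratio = (11.5% − 1.7%) / 7.8% = 1.256
Highest: Harbor (1.256).

Harbor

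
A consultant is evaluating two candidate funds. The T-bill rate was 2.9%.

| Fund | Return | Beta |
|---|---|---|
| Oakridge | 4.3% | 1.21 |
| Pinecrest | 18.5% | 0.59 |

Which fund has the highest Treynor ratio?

Pinecrest

Oakridge: Treynor = (4.3% − 2.9%) / 1.21 = 1.157
Pinecrest: Treynor = (18.5% − 2.9%) / 0.59 = 26.441
Highest: Pinecrest (26.441).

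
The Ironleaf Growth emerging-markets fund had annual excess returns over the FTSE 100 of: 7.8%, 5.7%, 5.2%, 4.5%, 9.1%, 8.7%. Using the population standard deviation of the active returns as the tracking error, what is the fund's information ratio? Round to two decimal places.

r̄ = (7.8 + 5.7 + 5.2 + 4.5 + 9.1 + 8.7) / 6 = 41.00 / 6 = 6.8333%
Σ(r − r̄)² = (7.8 − 6.8333)² + (5.7 − 6.8333)² + (5.2 − 6.8333)² + … = 18.9533
population σ = √(18.9533 / 6) = √3.1589 = 1.7773%
IR = r̄ / tracking error = 6.8333 / 1.7773 = 3.8448

3.84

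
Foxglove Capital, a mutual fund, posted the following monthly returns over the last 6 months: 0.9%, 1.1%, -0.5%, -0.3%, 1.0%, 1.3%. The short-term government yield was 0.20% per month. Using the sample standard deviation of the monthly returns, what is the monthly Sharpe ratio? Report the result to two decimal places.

Mean return μ = 3.50 / 6 = 0.5833%
Sample std dev = √[3.0083 / 5] = 0.7757%
Sharpe = (μ − rf) / σ = (0.5833 − 0.2) / 0.7757 = 0.3833 / 0.7757 = 0.4941

0.49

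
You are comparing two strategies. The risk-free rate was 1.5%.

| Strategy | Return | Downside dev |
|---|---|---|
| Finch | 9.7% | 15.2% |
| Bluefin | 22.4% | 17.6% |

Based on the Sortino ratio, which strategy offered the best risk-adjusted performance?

Bluefin

Finch: Sortino ratio = (9.7% − 1.5%) / 15.2% = 0.539
Bluefin: Sortino ratio = (22.4% − 1.5%) / 17.6% = 1.188
Highest: Bluefin (1.188).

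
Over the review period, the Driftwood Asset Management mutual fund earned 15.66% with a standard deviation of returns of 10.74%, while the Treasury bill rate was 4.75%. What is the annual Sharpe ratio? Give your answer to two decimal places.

Sharpe = (Rp − Rf) / σp = (15.66% − 4.75%) / 10.74% = 10.91% / 10.74% = 1.0158

1.02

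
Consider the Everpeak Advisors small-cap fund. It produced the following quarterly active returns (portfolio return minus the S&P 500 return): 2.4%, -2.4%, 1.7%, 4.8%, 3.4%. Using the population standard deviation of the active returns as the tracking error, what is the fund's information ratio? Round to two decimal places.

Mean return r̄ = 9.90 / 5 = 1.9800%
Σ(r − r̄)² = (2.4 − 1.9800)² + (-2.4 − 1.9800)² + (1.7 − 1.9800)² + … = 29.4080
population σ = √(29.4080 / 5) = √5.8816 = 2.4252%
IR = r̄ / tracking error = 1.9800 / 2.4252 = 0.8164

0.82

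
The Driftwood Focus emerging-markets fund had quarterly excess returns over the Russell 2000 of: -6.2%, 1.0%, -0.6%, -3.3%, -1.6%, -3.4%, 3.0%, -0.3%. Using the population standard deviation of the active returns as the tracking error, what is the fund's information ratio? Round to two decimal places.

r̄ = (-6.2 + 1 − 0.6 − 3.3 − 1.6 − 3.4 + 3 − 0.3) / 8 = -1.4250%
Population std dev = √[57.6550 / 8] = 2.6846%
IR = r̄ / tracking error = -1.4250 / 2.6846 = -0.5308

-0.53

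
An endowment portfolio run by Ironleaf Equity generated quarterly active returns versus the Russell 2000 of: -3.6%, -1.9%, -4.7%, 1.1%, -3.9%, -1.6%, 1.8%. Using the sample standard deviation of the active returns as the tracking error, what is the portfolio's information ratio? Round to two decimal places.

r̄ = (-3.6 − 1.9 − 4.7 + 1.1 − 3.9 − 1.6 + 1.8) / 7 = -1.8286%
Sample σ = √[Σ(r − r̄)² / 6] = √[37.4743 / 6] = √6.2457 = 2.4991%
IR = r̄ / tracking error = -1.8286 / 2.4991 = -0.7317

-0.73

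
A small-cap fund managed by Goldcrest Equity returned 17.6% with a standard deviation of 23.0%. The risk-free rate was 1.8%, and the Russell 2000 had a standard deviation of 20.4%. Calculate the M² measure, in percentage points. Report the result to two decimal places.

Sharpe = (Rp − Rf) / σp = (17.6% − 1.8%) / 23.0% = 0.6870
M² = Rf + Sharpe × σm = 1.8% + 0.6870 × 20.4% = 15.8148%

15.81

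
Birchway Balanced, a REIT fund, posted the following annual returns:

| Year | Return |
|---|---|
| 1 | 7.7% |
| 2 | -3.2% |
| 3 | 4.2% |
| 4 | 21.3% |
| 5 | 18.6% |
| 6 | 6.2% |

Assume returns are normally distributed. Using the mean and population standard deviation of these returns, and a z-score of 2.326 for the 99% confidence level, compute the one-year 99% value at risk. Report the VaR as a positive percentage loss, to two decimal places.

10.44

μ = (7.7 − 3.2 + 4.2 + 21.3 + 18.6 + 6.2) / 6 = 54.80 / 6 = 9.1333%
Σ(r − μ)² = (7.7 − 9.1333)² + (-3.2 − 9.1333)² + (4.2 − 9.1333)² + … = 424.7533
σ = √[424.7533 / 6] = 8.4138%
VaR = −(μ − z·σ) = −(9.1333 − 2.326 × 8.4138) = −(-10.4372) = 10.4372%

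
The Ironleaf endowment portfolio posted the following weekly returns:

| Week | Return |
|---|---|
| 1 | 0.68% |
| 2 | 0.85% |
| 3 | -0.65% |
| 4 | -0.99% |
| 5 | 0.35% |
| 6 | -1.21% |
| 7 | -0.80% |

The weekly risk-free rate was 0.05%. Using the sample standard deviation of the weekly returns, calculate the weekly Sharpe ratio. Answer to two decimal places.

-0.36

Mean return r̄ = -1.770 / 7 = -0.2529%
Σ(r − r̄)² = 4.3665; sample σ = √(4.3665/6) = 0.8531%
Sharpe = (r̄ − rf) / σ = (-0.2529 − 0.05) / 0.8531 = -0.3029 / 0.8531 = -0.3551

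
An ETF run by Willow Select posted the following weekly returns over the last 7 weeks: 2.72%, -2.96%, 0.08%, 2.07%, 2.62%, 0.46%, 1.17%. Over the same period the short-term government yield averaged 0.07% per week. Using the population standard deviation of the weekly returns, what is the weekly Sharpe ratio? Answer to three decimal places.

0.442

Mean return r̄ = 6.160 / 7 = 0.8800%
Σ(r − r̄)² = 23.4754; population σ = √(23.4754/7) = 1.8313%
Sharpe = (r̄ − rf) / σ = (0.8800 − 0.07) / 1.8313 = 0.8100 / 1.8313 = 0.4423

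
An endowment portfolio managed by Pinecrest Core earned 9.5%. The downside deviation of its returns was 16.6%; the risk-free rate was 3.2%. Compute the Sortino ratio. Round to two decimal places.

Sortino = (Rp − Rf) / σd = (9.5% − 3.2%) / 16.6% = 6.30% / 16.6% = 0.3795

0.38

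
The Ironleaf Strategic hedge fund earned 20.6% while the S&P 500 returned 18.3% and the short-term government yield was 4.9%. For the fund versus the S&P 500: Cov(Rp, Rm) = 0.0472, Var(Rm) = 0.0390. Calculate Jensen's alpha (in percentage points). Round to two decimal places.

β = Cov / Var = 0.0472 / 0.0390 = 1.2103
E[R] = Rf + β(Rm − Rf) = 4.9% + 1.2103 × (18.3% − 4.9%) = 21.1180%
α = Rp − E[R] = 20.6% − 21.1180% = -0.5180

-0.52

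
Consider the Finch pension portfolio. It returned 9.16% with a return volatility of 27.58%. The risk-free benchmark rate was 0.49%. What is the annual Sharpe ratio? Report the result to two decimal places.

Sharpe = (Rp − Rf) / σp = (9.16% − 0.49%) / 27.58% = 8.67% / 27.58% = 0.3144

0.31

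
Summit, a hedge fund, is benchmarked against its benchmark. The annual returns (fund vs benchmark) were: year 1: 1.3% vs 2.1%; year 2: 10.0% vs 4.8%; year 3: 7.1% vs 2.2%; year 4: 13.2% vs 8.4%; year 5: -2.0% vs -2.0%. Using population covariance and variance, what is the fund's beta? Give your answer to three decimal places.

r̄p = 5.9200%,  r̄m = 3.1000%
Cov = Σ(rp − r̄p)(rm − r̄m) / 5 = 17.8940
Var(rm) = Σ(rm − r̄m)² / 5 = 11.7600
β = Cov / Var = 17.8940 / 11.7600 = 1.5216

1.522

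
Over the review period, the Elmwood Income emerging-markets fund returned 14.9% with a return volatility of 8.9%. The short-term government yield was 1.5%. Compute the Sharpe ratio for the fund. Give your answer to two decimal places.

Sharpe = (Rp − Rf) / σp = (14.9% − 1.5%) / 8.9% = 13.40% / 8.9% = 1.5056

1.51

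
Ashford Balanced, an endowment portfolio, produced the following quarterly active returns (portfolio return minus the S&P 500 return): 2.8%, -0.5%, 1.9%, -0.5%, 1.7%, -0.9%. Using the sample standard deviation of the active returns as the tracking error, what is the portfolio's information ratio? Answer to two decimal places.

0.48

Mean return r̄ = 4.50 / 6 = 0.7500%
Σ(r − r̄)² = 12.2750; sample σ = √(12.2750/5) = 1.5668%
IR = r̄ / tracking error = 0.7500 / 1.5668 = 0.4787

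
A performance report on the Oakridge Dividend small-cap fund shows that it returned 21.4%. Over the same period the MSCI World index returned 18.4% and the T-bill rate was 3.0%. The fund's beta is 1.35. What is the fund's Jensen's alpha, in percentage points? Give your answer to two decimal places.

-2.39

CAPM expected return = Rf + β(Rm − Rf) = 3.0% + 1.35 × (18.4% − 3.0%) = 3 + 1.35 × 15.40 = 23.7900%
Jensen's α = Rp − E[R] = 21.4% − 23.7900% = -2.3900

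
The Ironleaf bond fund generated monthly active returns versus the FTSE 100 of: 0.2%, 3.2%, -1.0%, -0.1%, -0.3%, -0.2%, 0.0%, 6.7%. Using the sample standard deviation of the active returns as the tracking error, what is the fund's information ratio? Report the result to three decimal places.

Mean return r̄ = 8.50 / 8 = 1.0625%
Sample std dev = √[47.2788 / 7] = 2.5989%
IR = r̄ / tracking error = 1.0625 / 2.5989 = 0.4088

0.409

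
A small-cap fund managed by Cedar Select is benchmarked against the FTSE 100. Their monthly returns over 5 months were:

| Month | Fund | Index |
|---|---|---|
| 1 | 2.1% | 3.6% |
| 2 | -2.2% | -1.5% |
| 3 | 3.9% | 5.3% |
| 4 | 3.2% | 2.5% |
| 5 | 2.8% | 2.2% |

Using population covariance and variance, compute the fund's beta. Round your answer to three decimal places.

r̄p = 1.9600%,  r̄m = 2.4200%
Cov = Σ(rp − r̄p)(rm − r̄m) / 5 = 4.3948
Var(rm) = Σ(rm − r̄m)² / 5 = 5.0216
β = Cov / Var = 4.3948 / 5.0216 = 0.8752

0.875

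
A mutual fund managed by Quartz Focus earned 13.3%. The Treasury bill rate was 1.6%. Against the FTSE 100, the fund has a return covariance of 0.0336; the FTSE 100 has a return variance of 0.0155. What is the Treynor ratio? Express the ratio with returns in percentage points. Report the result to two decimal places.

5.40

β = Cov / Var = 0.0336 / 0.0155 = 2.1677
Treynor = (Rp − Rf) / β = (13.3% − 1.6%) / 2.1677 = 11.70 / 2.1677 = 5.3974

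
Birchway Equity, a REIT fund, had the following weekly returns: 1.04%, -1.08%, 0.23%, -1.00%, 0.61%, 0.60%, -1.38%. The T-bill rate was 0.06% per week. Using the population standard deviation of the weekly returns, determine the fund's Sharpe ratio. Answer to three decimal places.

μ = (1.04 − 1.08 + 0.23 − 1 + 0.61 + 0.6 − 1.38) / 7 = -0.980 / 7 = -0.1400%
Σ(r − μ)² = (1.04 − (-0.1400))² + (-1.08 − (-0.1400))² + … = 5.8002
population σ = √(5.8002 / 7) = √0.8286 = 0.9103%
Sharpe = (μ − rf) / σ = (-0.1400 − 0.06) / 0.9103 = -0.2000 / 0.9103 = -0.2197

-0.220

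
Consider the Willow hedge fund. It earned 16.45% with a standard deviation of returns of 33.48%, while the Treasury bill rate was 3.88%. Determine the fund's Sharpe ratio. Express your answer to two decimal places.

Sharpe = (Rp − Rf) / σp = (16.45% − 3.88%) / 33.48% = 12.57% / 33.48% = 0.3754

0.38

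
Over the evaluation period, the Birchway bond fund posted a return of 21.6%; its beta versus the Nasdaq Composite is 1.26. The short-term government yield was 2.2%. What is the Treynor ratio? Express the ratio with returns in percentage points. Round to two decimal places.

Treynor = (Rp − Rf) / β = (21.6% − 2.2%) / 1.26 = 19.40 / 1.26 = 15.3968

15.40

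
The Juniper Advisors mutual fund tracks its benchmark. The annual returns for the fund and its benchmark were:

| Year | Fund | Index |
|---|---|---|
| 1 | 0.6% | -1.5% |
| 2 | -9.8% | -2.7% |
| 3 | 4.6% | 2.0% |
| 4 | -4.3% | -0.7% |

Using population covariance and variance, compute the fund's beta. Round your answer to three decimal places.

2.626

r̄p = -2.2250%,  r̄m = -0.7250%
Cov = Σ(rp − r̄p)(rm − r̄m) / 4 = 7.8294
Var(rm) = Σ(rm − r̄m)² / 4 = 2.9819
β = Cov / Var = 7.8294 / 2.9819 = 2.6256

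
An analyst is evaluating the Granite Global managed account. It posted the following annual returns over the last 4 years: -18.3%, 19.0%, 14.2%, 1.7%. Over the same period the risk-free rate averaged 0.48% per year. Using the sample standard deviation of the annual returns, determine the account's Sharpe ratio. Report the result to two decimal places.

r̄ = (-18.3 + 19 + 14.2 + 1.7) / 4 = 4.1500%
Σ(r − r̄)² = (-18.3 − 4.1500)² + (19 − 4.1500)² + (14.2 − 4.1500)² + … = 831.5300
sample σ = √(831.5300 / 3) = √277.1767 = 16.6486%
Sharpe = (r̄ − rf) / σ = (4.1500 − 0.48) / 16.6486 = 3.6700 / 16.6486 = 0.2204

0.22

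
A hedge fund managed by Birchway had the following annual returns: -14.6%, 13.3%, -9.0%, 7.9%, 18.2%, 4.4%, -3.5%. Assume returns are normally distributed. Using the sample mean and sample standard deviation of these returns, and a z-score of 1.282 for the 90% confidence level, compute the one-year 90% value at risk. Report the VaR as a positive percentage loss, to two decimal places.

r̄ = (-14.6 + 13.3 − 9 + 7.9 + 18.2 + 4.4 − 3.5) / 7 = 16.70 / 7 = 2.3857%
Σ(r − r̄)² = (-14.6 − 2.3857)² + (13.3 − 2.3857)² + … = 856.4686
sample σ = √(856.4686 / 6) = √142.7448 = 11.9476%
VaR = −(r̄ − z·σ) = −(2.3857 − 1.282 × 11.9476) = −(-12.9311) = 12.9311%

12.93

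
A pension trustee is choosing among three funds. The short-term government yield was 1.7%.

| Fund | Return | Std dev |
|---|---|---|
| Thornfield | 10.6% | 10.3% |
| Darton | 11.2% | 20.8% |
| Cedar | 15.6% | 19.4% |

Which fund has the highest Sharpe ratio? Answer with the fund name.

Thornfield: Sharpe ratio = (10.6% − 1.7%) / 10.3% = 0.864
Darton: Sharpe ratio = (11.2% − 1.7%) / 20.8% = 0.457
Cedar: Sharpe ratio = (15.6% − 1.7%) / 19.4% = 0.716
Highest: Thornfield (0.864).

Thornfield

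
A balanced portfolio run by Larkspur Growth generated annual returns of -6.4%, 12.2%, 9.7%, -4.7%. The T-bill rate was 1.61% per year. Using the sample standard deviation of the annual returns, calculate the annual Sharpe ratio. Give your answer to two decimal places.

r̄ = (-6.4 + 12.2 + 9.7 − 4.7) / 4 = 2.7000%
Sample std dev = √[276.8200 / 3] = 9.6059%
Sharpe = (r̄ − rf) / σ = (2.7000 − 1.61) / 9.6059 = 1.0900 / 9.6059 = 0.1135

0.11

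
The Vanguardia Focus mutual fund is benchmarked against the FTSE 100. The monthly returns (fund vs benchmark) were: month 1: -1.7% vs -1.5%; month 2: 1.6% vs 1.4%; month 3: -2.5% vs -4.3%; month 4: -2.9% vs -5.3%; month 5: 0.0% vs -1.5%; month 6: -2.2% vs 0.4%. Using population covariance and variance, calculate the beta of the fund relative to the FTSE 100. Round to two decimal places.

0.48

r̄p = -1.2833%,  r̄m = -1.8000%
Cov = Σ(rp − r̄p)(rm − r̄m) / 6 = 2.6950
Var(rm) = Σ(rm − r̄m)² / 6 = 5.6267
β = Cov / Var = 2.6950 / 5.6267 = 0.4790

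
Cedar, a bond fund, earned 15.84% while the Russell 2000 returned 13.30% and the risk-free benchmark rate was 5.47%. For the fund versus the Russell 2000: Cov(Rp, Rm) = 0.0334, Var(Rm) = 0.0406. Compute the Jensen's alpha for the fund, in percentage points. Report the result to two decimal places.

β = Cov / Var = 0.0334 / 0.0406 = 0.8227
E[R] = Rf + β(Rm − Rf) = 5.47% + 0.8227 × (13.30% − 5.47%) = 11.9117%
α = Rp − E[R] = 15.84% − 11.9117% = 3.9283

3.93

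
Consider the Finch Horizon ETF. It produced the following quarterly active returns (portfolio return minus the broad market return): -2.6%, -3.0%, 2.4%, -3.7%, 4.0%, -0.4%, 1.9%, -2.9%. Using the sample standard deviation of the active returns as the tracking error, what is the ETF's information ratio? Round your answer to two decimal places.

r̄ = (-2.6 − 3 + 2.4 − 3.7 + 4 − 0.4 + 1.9 − 2.9) / 8 = -4.30 / 8 = -0.5375%
Σ(r − r̄)² = 61.0788; sample σ = √(61.0788/7) = 2.9539%
IR = r̄ / tracking error = -0.5375 / 2.9539 = -0.1820

-0.18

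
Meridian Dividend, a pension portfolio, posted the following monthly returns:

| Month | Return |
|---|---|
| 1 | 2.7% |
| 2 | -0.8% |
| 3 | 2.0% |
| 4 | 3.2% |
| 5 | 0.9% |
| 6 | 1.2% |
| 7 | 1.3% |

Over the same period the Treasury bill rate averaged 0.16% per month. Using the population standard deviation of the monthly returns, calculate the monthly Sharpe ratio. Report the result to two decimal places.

1.10

r̄ = (2.7 − 0.8 + 2 + 3.2 + 0.9 + 1.2 + 1.3) / 7 = 1.5000%
Σ(r − r̄)² = 10.3600; population σ = √(10.3600/7) = 1.2166%
Sharpe = (r̄ − rf) / σ = (1.5000 − 0.16) / 1.2166 = 1.3400 / 1.2166 = 1.1014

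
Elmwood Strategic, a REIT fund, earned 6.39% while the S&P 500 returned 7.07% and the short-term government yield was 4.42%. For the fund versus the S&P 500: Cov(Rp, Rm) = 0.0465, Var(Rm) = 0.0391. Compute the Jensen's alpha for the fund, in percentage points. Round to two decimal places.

β = Cov / Var = 0.0465 / 0.0391 = 1.1893
E[R] = Rf + β(Rm − Rf) = 4.42% + 1.1893 × (7.07% − 4.42%) = 7.5716%
α = Rp − E[R] = 6.39% − 7.5716% = -1.1816

-1.18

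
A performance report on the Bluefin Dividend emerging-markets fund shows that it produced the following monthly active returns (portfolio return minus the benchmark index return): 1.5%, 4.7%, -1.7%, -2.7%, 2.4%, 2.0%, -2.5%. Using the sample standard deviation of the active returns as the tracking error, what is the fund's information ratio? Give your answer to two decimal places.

0.19

μ = (1.5 + 4.7 − 1.7 − 2.7 + 2.4 + 2 − 2.5) / 7 = 0.5286%
Σ(r − μ)² = (1.5 − 0.5286)² + (4.7 − 0.5286)² + … = 48.5743
σ = √[48.5743 / 6] = 2.8453%
IR = μ / tracking error = 0.5286 / 2.8453 = 0.1858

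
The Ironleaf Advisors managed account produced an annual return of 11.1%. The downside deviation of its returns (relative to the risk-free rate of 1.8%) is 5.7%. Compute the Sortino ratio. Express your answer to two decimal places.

Sortino = (Rp − Rf) / σd = (11.1% − 1.8%) / 5.7% = 9.30% / 5.7% = 1.6316

1.63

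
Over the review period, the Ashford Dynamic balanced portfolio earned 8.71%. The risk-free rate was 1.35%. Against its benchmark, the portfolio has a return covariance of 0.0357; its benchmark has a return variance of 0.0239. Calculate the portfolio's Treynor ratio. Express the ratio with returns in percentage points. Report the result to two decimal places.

4.93

β = Cov / Var = 0.0357 / 0.0239 = 1.4937
Treynor = (Rp − Rf) / β = (8.71% − 1.35%) / 1.4937 = 7.36 / 1.4937 = 4.9274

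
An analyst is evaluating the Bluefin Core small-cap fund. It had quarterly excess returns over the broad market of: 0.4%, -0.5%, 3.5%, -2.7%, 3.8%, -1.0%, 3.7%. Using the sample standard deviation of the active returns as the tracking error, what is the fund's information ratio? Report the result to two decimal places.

0.39

μ = (0.4 − 0.5 + 3.5 − 2.7 + 3.8 − 1 + 3.7) / 7 = 1.0286%
Sample σ = √[Σ(r − μ)² / 6] = √[41.6743 / 6] = √6.9457 = 2.6355%
IR = μ / tracking error = 1.0286 / 2.6355 = 0.3903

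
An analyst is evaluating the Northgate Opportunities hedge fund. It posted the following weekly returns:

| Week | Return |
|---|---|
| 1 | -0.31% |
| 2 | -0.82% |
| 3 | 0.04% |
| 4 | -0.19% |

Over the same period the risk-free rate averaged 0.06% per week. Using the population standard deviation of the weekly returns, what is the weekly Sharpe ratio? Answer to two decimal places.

-1.21

r̄ = (-0.31 − 0.82 + 0.04 − 0.19) / 4 = -1.280 / 4 = -0.3200%
Σ(r − r̄)² = (-0.31 − (-0.3200))² + (-0.82 − (-0.3200))² + … = 0.3966
σ = √[0.3966 / 4] = 0.3149%
Sharpe = (r̄ − rf) / σ = (-0.3200 − 0.06) / 0.3149 = -0.3800 / 0.3149 = -1.2067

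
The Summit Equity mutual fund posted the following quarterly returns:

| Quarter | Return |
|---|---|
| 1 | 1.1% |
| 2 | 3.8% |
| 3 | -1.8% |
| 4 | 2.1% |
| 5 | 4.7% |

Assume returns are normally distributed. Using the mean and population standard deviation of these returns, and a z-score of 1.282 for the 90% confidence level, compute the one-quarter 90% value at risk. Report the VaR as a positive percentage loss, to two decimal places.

0.93

μ = (1.1 + 3.8 − 1.8 + 2.1 + 4.7) / 5 = 9.90 / 5 = 1.9800%
Σ(r − μ)² = 25.7880; population σ = √(25.7880/5) = 2.2710%
VaR = −(μ − z·σ) = −(1.9800 − 1.282 × 2.2710) = −(-0.9314) = 0.9314%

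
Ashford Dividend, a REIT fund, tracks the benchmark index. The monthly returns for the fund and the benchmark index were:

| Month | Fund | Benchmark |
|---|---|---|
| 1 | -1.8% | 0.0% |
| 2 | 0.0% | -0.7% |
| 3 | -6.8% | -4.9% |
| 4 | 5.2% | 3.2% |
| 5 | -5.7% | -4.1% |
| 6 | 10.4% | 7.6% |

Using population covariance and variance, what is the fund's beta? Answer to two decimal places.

1.39

r̄p = 0.2167%,  r̄m = 0.1833%
Cov = Σ(rp − r̄p)(rm − r̄m) / 6 = 25.3553
Var(rm) = Σ(rm − r̄m)² / 6 = 18.1847
β = Cov / Var = 25.3553 / 18.1847 = 1.3943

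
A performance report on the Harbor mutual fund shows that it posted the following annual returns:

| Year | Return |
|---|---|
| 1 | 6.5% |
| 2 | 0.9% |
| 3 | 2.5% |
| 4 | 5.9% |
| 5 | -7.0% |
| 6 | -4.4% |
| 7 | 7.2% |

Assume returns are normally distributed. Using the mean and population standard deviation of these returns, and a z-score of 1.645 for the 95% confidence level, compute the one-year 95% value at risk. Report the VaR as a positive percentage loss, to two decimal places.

6.80

r̄ = (6.5 + 0.9 + 2.5 + 5.9 − 7 − 4.4 + 7.2) / 7 = 11.60 / 7 = 1.6571%
Σ(r − r̄)² = 185.0971; population σ = √(185.0971/7) = 5.1422%
VaR = −(r̄ − z·σ) = −(1.6571 − 1.645 × 5.1422) = −(-6.8018) = 6.8018%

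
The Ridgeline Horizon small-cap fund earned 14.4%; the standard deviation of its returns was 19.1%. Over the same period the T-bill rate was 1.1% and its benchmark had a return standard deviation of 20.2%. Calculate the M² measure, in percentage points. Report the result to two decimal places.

15.17

Sharpe = (Rp − Rf) / σp = (14.4% − 1.1%) / 19.1% = 0.6963
M² = Rf + Sharpe × σm = 1.1% + 0.6963 × 20.2% = 15.1653%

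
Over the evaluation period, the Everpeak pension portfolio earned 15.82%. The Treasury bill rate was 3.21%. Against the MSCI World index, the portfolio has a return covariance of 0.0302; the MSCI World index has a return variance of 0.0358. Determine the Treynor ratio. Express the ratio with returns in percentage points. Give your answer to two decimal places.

β = Cov / Var = 0.0302 / 0.0358 = 0.8436
Treynor = (Rp − Rf) / β = (15.82% − 3.21%) / 0.8436 = 12.61 / 0.8436 = 14.9478

14.95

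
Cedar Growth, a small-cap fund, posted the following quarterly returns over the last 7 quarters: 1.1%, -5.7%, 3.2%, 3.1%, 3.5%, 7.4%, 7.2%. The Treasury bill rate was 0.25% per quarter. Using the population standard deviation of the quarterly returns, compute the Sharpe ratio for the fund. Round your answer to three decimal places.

r̄ = (1.1 − 5.7 + 3.2 + 3.1 + 3.5 + 7.4 + 7.2) / 7 = 2.8286%
Population std dev = √[116.3943 / 7] = 4.0777%
Sharpe = (r̄ − rf) / σ = (2.8286 − 0.25) / 4.0777 = 2.5786 / 4.0777 = 0.6324

0.632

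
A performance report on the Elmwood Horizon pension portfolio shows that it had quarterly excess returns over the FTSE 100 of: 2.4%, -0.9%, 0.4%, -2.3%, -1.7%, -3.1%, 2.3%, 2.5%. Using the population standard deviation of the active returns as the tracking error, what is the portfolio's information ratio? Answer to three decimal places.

μ = (2.4 − 0.9 + 0.4 − 2.3 − 1.7 − 3.1 + 2.3 + 2.5) / 8 = -0.40 / 8 = -0.0500%
Σ(r − μ)² = 36.0400; population σ = √(36.0400/8) = 2.1225%
IR = μ / tracking error = -0.0500 / 2.1225 = -0.0236

-0.024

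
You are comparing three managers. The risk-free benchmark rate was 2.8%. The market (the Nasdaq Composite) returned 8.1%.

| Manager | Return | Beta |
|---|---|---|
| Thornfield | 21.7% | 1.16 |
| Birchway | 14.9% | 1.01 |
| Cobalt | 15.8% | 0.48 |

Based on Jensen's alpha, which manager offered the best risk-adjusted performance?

Thornfield: α = 21.7% − [2.8% + 1.16 × (8.1% − 2.8%)] = 12.752
Birchway: α = 14.9% − [2.8% + 1.01 × (8.1% − 2.8%)] = 6.747
Cobalt: α = 15.8% − [2.8% + 0.48 × (8.1% − 2.8%)] = 10.456
Highest: Thornfield (12.752).

Thornfield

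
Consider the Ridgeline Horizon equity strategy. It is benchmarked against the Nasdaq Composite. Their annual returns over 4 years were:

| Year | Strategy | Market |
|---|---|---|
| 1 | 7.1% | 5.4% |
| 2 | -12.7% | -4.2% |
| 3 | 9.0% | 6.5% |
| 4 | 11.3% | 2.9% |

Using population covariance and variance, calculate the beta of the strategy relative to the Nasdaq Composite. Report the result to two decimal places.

2.08

r̄p = 3.6750%,  r̄m = 2.6500%
Cov = Σ(rp − r̄p)(rm − r̄m) / 4 = 35.9988
Var(rm) = Σ(rm − r̄m)² / 4 = 17.3425
β = Cov / Var = 35.9988 / 17.3425 = 2.0758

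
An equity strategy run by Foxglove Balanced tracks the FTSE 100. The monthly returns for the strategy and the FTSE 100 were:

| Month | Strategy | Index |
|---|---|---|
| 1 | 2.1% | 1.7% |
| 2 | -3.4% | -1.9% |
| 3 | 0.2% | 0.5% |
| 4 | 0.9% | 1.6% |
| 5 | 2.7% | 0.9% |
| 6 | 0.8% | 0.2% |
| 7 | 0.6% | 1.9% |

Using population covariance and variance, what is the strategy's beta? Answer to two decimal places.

1.22

r̄p = 0.5571%,  r̄m = 0.7000%
Cov = Σ(rp − r̄p)(rm − r̄m) / 7 = 1.7957
Var(rm) = Σ(rm − r̄m)² / 7 = 1.4771
β = Cov / Var = 1.7957 / 1.4771 = 1.2157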